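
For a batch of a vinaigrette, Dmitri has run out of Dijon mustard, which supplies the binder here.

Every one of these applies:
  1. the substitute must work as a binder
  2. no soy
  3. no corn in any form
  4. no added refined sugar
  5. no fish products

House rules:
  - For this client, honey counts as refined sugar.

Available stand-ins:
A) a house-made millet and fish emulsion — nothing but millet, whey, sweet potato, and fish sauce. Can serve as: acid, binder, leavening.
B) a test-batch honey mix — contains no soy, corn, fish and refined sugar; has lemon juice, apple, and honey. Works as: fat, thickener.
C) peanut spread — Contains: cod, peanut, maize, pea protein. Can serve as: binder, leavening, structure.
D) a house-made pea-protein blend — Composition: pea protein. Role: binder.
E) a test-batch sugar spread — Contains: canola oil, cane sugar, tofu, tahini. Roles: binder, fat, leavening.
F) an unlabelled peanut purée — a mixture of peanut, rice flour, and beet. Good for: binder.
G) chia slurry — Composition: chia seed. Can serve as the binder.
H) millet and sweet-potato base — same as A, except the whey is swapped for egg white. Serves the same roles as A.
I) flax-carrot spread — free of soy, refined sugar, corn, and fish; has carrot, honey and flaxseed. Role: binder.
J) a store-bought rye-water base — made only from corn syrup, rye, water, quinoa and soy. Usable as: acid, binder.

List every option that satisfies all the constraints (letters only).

A: has fish sauce, so not fish-free — out
B: not usable as a binder; has honey, so not no-added-sugar — out
C: has cod, so not fish-free; has maize, so not corn-free — reject
D: all constraints satisfied — keep
E: has cane sugar, so not no-added-sugar; has tofu, so not soy-free — no
F: only peanut, rice flour, and beet; none excluded — valid
G: no corn, no-added-sugar — keep
H: has fish sauce, so not fish-free — no
I: has honey, so not no-added-sugar — no
J: has corn syrup, so not corn-free; has soy, so not soy-free — out

D, F, G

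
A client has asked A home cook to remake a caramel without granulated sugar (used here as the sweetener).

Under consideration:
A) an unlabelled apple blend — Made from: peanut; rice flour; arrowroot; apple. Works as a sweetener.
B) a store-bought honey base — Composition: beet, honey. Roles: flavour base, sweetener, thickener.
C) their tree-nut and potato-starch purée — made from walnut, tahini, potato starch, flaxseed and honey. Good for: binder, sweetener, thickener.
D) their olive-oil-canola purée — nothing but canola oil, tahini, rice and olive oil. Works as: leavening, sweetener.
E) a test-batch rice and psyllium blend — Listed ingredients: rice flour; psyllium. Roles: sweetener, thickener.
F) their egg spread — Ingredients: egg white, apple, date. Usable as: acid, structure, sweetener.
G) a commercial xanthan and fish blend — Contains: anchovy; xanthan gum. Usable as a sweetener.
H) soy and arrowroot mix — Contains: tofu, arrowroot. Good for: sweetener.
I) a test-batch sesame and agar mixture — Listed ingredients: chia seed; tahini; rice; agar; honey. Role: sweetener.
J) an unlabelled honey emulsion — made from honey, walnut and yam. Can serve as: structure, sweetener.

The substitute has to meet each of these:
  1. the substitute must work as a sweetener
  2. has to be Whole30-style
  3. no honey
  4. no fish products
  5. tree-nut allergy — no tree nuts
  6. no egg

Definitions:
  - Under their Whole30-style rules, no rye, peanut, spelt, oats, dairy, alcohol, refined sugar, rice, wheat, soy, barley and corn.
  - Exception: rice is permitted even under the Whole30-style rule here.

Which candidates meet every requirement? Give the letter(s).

D, E

A: has peanut, so not Whole30-style — out
B: has honey, so not honey-free — out
C: has honey, so not honey-free; has walnut, so not tree-nut-free — out
D: rice is permitted under the Whole30-style carve-out; nothing else excluded — keep
E: rice is permitted under the Whole30-style carve-out; nothing else excluded — OK
F: has egg white, so not egg-free — reject
G: has anchovy, so not fish-free — reject
H: has tofu, so not Whole30-style — no
I: has honey, so not honey-free — reject
J: has honey, so not honey-free; has walnut, so not tree-nut-free — no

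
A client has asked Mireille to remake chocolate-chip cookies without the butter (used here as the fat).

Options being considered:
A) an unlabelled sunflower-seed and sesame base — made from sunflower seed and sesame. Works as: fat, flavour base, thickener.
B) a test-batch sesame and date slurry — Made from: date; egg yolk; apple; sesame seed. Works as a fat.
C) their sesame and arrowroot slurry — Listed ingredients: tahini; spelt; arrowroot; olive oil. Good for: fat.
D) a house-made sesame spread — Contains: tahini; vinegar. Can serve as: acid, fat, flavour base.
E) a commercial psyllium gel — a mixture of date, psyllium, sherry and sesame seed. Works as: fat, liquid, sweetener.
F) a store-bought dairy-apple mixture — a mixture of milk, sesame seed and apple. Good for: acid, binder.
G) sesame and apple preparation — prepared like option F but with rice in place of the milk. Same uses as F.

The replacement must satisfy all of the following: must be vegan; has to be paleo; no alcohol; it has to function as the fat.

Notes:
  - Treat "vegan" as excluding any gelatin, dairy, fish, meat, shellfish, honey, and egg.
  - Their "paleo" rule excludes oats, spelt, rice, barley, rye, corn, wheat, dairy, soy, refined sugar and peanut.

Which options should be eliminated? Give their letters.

B, C, E, F, G

A: vegan, no alcohol — valid
B: has egg yolk, so not vegan — out
C: has spelt, so not paleo — out
D: only tahini and vinegar; none excluded — keep
E: has sherry, so not alcohol-free — no
F: not usable as a fat; has milk, so not vegan (and 1 more) — out
G: not usable as a fat; has rice, so not paleo — no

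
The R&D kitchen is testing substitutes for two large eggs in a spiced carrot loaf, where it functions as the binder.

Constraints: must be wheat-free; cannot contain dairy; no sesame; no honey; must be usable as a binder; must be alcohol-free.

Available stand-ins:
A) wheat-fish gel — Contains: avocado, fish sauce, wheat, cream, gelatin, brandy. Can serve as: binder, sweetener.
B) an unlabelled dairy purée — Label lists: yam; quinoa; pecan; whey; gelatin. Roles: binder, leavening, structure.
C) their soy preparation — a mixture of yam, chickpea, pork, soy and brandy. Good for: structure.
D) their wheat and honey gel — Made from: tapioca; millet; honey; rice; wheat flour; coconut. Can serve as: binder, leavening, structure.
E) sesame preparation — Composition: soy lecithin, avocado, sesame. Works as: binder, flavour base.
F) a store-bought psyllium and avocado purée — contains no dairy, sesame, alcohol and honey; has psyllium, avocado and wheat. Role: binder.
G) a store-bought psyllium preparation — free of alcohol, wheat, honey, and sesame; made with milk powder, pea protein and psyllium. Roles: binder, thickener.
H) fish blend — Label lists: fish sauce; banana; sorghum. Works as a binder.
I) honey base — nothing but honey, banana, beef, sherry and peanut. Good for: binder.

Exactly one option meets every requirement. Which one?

A: has wheat, so not wheat-free; has cream, so not dairy-free (and 1 more) — reject
B: has whey, so not dairy-free — no
C: not usable as a binder; has brandy, so not alcohol-free — out
D: has wheat flour, so not wheat-free; has honey, so not honey-free — reject
E: has sesame, so not sesame-free — out
F: has wheat, so not wheat-free — reject
G: has milk powder, so not dairy-free — reject
H: all constraints satisfied — valid
I: has sherry, so not alcohol-free; has honey, so not honey-free — no

H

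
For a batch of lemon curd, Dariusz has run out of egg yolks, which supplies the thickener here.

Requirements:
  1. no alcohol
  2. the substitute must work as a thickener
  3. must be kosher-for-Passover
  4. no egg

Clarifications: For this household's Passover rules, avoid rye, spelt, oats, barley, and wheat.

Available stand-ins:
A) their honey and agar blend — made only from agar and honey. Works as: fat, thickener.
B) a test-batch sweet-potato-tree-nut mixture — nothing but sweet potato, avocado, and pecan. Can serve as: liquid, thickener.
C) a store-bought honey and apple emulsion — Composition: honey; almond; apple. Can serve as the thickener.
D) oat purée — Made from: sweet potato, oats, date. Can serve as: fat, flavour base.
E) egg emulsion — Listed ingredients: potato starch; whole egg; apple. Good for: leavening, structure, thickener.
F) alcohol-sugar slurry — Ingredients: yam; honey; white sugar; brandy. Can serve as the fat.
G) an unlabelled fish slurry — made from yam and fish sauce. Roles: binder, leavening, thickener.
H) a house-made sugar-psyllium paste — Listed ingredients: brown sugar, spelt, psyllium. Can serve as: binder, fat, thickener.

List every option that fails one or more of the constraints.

A: only honey and agar; none excluded — keep
B: all constraints satisfied — valid
C: only honey, almond, and apple; none excluded — keep
D: not usable as a thickener; has oats, so not kosher-for-Passover — out
E: has whole egg, so not egg-free — reject
F: not usable as a thickener; has brandy, so not alcohol-free — out
G: works as a thickener, kosher-for-Passover, no alcohol — OK
H: has spelt, so not kosher-for-Passover — no

D, E, F, H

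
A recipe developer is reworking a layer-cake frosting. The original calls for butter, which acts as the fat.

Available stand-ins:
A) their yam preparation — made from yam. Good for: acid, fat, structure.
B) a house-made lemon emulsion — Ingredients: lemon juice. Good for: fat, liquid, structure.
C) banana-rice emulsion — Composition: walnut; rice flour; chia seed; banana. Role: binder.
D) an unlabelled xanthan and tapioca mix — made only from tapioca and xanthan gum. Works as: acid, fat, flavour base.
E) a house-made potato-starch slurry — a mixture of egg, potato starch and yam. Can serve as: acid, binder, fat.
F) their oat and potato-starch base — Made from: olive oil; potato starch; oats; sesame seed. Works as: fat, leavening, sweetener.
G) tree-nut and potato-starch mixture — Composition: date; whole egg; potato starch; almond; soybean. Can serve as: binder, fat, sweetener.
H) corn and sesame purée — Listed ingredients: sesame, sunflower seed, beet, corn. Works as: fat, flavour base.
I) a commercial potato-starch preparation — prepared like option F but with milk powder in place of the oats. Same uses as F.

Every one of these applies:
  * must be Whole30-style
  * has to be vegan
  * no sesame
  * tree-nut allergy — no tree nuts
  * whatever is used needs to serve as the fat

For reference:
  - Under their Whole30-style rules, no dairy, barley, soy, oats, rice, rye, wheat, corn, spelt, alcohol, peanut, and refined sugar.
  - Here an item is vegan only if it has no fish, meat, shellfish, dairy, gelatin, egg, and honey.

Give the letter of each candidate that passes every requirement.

A, B, D

A: all constraints satisfied — keep
B: only lemon juice; none excluded — keep
C: not usable as a fat; has rice flour, so not Whole30-style (and 1 more) — no
D: no tree nuts, Whole30-style — OK
E: has egg, so not vegan — reject
F: has oats, so not Whole30-style; has sesame seed, so not sesame-free — reject
G: has soybean, so not Whole30-style; has whole egg, so not vegan (and 1 more) — out
H: has corn, so not Whole30-style; has sesame, so not sesame-free — reject
I: has milk powder, so not Whole30-style; has milk powder, so not vegan (and 1 more) — reject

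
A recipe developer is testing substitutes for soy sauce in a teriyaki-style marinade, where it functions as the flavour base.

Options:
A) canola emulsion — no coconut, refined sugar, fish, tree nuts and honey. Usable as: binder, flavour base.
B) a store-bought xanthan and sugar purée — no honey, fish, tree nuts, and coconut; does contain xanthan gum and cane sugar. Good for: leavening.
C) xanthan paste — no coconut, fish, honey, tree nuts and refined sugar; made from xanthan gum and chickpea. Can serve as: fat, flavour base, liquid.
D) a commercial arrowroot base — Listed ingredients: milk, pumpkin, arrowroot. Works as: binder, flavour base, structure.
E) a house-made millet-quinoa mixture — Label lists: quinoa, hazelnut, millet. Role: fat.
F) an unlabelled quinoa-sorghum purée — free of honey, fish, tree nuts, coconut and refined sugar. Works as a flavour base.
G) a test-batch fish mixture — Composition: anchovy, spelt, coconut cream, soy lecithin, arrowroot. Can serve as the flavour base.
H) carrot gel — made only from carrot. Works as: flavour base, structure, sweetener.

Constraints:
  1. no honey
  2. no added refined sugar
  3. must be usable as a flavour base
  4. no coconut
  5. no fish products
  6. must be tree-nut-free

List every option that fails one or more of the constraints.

A: no tree nuts, no refined sugar — OK
B: not usable as a flavour base; has cane sugar, so not no-added-sugar — out
C: no honey, no refined sugar — valid
D: works as a flavour base, no fish, no honey — keep
E: not usable as a flavour base; has hazelnut, so not tree-nut-free — no
F: no refined sugar, no honey — keep
G: has anchovy, so not fish-free; has coconut cream, so not coconut-free — no
H: only carrot; none excluded — OK

B, E, G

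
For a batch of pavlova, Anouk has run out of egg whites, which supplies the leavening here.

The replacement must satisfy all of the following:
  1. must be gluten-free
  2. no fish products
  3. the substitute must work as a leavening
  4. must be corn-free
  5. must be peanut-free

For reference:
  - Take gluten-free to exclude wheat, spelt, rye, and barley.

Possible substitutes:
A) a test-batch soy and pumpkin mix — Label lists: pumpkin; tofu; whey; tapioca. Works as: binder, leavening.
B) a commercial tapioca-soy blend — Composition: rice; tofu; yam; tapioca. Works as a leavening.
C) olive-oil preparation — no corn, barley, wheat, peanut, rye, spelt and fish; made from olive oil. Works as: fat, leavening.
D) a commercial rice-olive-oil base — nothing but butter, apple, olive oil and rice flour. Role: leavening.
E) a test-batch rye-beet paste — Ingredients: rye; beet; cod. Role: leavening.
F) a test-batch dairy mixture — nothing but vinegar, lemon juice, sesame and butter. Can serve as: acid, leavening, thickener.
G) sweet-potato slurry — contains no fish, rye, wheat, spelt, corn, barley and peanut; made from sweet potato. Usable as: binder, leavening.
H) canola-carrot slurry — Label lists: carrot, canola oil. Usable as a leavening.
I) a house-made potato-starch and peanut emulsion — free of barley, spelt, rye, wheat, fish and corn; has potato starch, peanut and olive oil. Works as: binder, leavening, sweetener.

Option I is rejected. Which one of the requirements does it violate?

peanut-free

usable as a leavening: satisfied
gluten-free: satisfied
peanut-free: has peanut — fails
fish-free: satisfied
corn-free: satisfied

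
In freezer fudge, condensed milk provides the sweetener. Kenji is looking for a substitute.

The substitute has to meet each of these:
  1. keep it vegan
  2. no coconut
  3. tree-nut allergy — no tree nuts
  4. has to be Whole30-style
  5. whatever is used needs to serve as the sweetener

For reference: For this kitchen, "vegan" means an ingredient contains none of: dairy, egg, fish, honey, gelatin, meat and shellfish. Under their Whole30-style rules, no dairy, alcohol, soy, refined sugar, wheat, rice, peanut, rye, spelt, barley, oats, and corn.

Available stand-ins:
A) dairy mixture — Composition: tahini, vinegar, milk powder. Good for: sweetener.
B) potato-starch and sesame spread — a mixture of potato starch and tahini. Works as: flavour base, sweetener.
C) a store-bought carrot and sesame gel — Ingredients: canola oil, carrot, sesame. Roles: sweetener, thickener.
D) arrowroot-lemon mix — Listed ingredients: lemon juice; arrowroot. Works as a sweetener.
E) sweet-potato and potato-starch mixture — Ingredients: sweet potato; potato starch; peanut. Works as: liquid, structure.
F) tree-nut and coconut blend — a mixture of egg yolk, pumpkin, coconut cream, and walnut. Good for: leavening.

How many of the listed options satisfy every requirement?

A: has milk powder, so not vegan; has milk powder, so not Whole30-style — no
B: only tahini and potato starch; none excluded — OK
C: nothing on the exclusion list — keep
D: nothing on the exclusion list — OK
E: not usable as a sweetener; has peanut, so not Whole30-style — no
F: not usable as a sweetener; has egg yolk, so not vegan (and 2 more) — no

3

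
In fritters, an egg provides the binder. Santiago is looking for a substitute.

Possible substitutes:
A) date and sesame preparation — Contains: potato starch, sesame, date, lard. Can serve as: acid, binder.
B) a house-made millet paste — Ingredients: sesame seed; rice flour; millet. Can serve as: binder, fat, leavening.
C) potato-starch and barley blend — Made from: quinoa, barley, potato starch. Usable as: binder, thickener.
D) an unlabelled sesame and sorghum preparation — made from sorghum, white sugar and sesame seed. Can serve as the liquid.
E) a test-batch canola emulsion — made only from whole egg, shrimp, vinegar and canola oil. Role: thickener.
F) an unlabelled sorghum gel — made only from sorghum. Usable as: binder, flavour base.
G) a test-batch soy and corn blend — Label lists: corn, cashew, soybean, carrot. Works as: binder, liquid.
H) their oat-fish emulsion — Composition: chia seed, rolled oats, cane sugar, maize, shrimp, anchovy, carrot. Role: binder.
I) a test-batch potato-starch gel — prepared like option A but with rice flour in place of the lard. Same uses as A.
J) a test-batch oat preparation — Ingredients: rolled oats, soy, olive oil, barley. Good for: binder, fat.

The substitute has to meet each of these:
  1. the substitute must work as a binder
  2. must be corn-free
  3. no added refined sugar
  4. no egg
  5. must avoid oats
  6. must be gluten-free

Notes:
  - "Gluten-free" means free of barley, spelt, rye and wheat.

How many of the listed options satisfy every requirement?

4

A: works as a binder, no oats, no corn — keep
B: works as a binder, no refined sugar, gluten-free — OK
C: has barley, so not gluten-free — no
D: not usable as a binder; has white sugar, so not no-added-sugar — out
E: not usable as a binder; has whole egg, so not egg-free — reject
F: works as a binder, no corn, no oats — OK
G: has corn, so not corn-free — out
H: has cane sugar, so not no-added-sugar; has maize, so not corn-free (and 1 more) — no
I: all constraints satisfied — keep
J: has barley, so not gluten-free; has rolled oats, so not oat-free — out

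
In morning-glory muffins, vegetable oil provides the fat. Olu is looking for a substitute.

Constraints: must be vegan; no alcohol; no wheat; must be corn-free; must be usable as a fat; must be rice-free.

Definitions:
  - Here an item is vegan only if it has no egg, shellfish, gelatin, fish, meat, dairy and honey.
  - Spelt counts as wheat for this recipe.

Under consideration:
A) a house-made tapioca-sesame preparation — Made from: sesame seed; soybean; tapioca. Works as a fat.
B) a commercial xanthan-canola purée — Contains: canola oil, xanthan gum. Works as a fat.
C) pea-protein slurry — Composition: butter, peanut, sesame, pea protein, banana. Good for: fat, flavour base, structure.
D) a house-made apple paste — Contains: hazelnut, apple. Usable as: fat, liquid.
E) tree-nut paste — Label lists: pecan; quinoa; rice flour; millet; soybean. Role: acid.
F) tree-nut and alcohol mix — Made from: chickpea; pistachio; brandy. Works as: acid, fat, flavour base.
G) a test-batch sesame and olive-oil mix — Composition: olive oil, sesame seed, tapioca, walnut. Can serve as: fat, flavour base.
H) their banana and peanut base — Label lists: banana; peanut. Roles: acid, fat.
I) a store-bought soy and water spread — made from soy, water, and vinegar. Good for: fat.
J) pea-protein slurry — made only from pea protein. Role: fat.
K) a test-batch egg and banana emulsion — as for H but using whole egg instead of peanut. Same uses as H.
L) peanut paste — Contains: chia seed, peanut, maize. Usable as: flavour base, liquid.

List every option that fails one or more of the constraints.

A: only sesame seed, soybean, and tapioca; none excluded — keep
B: every rule checks out — valid
C: has butter, so not vegan — out
D: only hazelnut and apple; none excluded — keep
E: not usable as a fat; has rice flour, so not rice-free — no
F: has brandy, so not alcohol-free — no
G: works as a fat, vegan, no alcohol — valid
H: only peanut and banana; none excluded — keep
I: wheat-free, no rice — OK
J: nothing on the exclusion list — keep
K: has whole egg, so not vegan — reject
L: not usable as a fat; has maize, so not corn-free — out

C, E, F, K, L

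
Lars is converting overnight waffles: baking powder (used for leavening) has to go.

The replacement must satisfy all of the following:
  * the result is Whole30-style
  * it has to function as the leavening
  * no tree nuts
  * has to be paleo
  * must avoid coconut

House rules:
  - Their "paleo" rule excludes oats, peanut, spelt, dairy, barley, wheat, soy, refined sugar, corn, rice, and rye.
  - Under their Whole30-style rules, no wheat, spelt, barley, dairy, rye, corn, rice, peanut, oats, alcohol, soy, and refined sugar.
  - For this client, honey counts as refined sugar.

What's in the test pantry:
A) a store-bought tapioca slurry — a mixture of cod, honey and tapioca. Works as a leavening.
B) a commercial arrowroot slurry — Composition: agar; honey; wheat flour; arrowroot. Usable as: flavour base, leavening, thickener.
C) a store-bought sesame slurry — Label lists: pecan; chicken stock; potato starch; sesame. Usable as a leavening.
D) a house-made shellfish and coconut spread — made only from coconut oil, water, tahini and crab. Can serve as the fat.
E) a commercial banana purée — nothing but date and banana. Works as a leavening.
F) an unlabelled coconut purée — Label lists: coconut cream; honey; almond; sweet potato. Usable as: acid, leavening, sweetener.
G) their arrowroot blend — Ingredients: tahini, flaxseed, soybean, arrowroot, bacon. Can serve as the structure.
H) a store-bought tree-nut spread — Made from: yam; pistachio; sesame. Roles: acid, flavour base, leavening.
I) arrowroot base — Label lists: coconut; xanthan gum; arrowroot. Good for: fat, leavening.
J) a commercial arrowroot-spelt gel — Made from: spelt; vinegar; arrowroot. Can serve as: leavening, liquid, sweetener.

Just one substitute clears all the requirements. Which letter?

A: has honey, so not paleo; has honey, so not Whole30-style — no
B: has honey, so not paleo; has honey, so not Whole30-style — reject
C: has pecan, so not tree-nut-free — reject
D: not usable as a leavening; has coconut oil, so not coconut-free — out
E: only date and banana; none excluded — OK
F: has honey, so not paleo; has honey, so not Whole30-style (and 2 more) — out
G: not usable as a leavening; has soybean, so not paleo (and 1 more) — out
H: has pistachio, so not tree-nut-free — out
I: has coconut, so not coconut-free — out
J: has spelt, so not paleo; has spelt, so not Whole30-style — reject

E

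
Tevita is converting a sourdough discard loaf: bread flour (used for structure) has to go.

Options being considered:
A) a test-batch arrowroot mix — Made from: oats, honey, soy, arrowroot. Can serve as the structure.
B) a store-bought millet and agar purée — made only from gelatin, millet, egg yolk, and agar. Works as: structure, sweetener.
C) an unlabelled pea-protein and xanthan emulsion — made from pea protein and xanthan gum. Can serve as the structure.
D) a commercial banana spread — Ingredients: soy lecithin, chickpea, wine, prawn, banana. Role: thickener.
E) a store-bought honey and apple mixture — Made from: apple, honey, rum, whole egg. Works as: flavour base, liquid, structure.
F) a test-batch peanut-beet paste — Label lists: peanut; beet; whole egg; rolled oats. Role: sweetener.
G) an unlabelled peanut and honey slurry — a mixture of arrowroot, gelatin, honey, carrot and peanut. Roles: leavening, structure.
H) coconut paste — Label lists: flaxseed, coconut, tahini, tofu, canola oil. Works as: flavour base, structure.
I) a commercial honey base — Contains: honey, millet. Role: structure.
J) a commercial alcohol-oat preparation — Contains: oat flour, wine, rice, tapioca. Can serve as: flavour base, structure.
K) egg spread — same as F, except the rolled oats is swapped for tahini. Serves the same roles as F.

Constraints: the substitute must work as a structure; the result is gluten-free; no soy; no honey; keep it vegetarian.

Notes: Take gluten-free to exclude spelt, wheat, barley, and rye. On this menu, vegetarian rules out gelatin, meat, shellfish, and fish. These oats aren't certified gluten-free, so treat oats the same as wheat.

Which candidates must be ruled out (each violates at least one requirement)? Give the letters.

A: has oats, so not gluten-free; has soy, so not soy-free (and 1 more) — reject
B: has gelatin, so not vegetarian — reject
C: every rule checks out — OK
D: not usable as a structure; has prawn, so not vegetarian (and 1 more) — reject
E: has honey, so not honey-free — no
F: not usable as a structure; has rolled oats, so not gluten-free — out
G: has gelatin, so not vegetarian; has honey, so not honey-free — reject
H: has tofu, so not soy-free — out
I: has honey, so not honey-free — reject
J: has oat flour, so not gluten-free — no
K: not usable as a structure — out

A, B, D, E, F, G, H, I, J, K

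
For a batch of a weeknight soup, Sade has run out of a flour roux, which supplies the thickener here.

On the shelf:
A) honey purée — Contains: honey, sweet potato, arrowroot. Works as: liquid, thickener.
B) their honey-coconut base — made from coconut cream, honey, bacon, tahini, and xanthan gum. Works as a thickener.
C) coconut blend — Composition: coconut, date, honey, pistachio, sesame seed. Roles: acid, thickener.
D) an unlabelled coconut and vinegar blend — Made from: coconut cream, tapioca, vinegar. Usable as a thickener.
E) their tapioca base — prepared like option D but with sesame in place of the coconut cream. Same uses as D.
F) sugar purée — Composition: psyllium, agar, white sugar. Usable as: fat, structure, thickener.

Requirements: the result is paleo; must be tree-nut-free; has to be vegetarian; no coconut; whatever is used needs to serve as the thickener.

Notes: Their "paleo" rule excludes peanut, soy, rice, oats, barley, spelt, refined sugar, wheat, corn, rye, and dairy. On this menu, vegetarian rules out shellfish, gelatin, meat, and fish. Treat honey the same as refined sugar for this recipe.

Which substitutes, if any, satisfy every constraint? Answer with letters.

A: has honey, so not paleo — reject
B: has honey, so not paleo; has bacon, so not vegetarian (and 1 more) — out
C: has honey, so not paleo; has pistachio, so not tree-nut-free (and 1 more) — no
D: has coconut cream, so not coconut-free — reject
E: all constraints satisfied — valid
F: has white sugar, so not paleo — no

E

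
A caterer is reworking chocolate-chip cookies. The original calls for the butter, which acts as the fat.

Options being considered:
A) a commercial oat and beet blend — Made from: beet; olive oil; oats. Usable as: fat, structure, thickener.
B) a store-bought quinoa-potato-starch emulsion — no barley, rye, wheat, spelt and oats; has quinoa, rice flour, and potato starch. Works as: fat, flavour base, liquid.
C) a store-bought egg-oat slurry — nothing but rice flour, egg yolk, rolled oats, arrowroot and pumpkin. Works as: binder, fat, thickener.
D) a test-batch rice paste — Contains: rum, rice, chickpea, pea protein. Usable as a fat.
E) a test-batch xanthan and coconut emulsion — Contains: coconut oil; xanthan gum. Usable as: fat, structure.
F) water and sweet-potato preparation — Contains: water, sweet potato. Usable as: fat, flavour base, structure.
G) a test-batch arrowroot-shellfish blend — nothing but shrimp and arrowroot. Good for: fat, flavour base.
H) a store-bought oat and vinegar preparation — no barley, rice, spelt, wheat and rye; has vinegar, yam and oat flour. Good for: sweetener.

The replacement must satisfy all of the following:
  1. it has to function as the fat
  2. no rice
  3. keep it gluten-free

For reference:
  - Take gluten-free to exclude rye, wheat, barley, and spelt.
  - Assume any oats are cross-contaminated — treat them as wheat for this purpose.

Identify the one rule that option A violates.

gluten-free

usable as a fat: satisfied
gluten-free: has oats — fails
rice-free: satisfied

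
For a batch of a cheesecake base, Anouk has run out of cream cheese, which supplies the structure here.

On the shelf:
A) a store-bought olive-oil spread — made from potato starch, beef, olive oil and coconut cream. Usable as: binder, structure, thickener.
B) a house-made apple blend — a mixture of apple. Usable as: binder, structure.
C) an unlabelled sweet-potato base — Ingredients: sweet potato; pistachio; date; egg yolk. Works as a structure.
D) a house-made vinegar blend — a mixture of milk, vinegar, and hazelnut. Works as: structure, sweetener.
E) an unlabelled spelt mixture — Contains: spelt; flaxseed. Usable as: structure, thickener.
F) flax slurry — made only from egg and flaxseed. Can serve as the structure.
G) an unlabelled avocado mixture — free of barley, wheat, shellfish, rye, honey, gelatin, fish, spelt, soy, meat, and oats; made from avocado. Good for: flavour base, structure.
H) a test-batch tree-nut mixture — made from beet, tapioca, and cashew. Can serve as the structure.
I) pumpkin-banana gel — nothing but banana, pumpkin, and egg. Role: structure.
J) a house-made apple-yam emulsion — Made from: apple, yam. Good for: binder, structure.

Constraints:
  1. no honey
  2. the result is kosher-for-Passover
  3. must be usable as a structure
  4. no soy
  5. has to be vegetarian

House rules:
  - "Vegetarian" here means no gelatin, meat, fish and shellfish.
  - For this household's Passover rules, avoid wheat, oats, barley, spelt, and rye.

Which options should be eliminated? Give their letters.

A: has beef, so not vegetarian — no
B: only apple; none excluded — valid
C: works as a structure, vegetarian, no soy — keep
D: every rule checks out — valid
E: has spelt, so not kosher-for-Passover — out
F: every rule checks out — keep
G: works as a structure, vegetarian, no honey — OK
H: nothing on the exclusion list — OK
I: nothing on the exclusion list — valid
J: all constraints satisfied — OK

A, E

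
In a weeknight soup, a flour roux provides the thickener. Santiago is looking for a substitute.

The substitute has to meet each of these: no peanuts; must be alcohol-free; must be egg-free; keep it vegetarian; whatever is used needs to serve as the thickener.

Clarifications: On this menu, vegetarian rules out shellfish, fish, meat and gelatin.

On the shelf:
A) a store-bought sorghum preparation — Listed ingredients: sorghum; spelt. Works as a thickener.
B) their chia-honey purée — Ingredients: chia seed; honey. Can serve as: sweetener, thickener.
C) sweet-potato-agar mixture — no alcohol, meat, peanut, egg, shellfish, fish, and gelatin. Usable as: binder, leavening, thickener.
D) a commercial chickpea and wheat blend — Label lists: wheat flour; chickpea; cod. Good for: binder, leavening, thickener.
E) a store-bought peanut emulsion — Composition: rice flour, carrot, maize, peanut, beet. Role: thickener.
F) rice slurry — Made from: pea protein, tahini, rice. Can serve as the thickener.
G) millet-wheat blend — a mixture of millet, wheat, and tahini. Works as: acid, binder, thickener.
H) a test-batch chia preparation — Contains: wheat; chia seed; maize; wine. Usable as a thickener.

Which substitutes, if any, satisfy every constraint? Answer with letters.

A: nothing on the exclusion list — keep
B: vegetarian, no peanut — valid
C: no peanut, no alcohol — keep
D: has cod, so not vegetarian — no
E: has peanut, so not peanut-free — out
F: only rice, tahini, and pea protein; none excluded — OK
G: no peanut, no alcohol — valid
H: has wine, so not alcohol-free — reject

A, B, C, F, G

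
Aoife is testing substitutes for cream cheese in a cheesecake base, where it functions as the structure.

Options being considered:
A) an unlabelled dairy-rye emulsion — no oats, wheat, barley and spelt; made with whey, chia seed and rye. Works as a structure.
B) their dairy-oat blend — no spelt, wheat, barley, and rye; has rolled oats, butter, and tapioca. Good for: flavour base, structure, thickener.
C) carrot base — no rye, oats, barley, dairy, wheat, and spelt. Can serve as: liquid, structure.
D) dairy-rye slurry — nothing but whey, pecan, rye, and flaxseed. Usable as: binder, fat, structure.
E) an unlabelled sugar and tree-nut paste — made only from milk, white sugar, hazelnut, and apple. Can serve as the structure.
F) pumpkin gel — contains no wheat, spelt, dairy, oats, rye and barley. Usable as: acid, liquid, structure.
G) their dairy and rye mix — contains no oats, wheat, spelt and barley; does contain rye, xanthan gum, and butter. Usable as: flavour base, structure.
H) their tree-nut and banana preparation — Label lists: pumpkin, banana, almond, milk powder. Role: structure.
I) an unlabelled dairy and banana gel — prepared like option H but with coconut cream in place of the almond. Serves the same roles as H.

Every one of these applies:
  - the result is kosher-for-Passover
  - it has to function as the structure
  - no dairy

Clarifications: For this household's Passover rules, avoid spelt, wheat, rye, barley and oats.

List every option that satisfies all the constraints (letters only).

C, F

A: has rye, so not kosher-for-Passover; has whey, so not dairy-free — reject
B: has rolled oats, so not kosher-for-Passover; has butter, so not dairy-free — reject
C: works as a structure, no dairy, kosher-for-Passover — OK
D: has rye, so not kosher-for-Passover; has whey, so not dairy-free — out
E: has milk, so not dairy-free — reject
F: nothing on the exclusion list — valid
G: has rye, so not kosher-for-Passover; has butter, so not dairy-free — no
H: has milk powder, so not dairy-free — no
I: has milk powder, so not dairy-free — no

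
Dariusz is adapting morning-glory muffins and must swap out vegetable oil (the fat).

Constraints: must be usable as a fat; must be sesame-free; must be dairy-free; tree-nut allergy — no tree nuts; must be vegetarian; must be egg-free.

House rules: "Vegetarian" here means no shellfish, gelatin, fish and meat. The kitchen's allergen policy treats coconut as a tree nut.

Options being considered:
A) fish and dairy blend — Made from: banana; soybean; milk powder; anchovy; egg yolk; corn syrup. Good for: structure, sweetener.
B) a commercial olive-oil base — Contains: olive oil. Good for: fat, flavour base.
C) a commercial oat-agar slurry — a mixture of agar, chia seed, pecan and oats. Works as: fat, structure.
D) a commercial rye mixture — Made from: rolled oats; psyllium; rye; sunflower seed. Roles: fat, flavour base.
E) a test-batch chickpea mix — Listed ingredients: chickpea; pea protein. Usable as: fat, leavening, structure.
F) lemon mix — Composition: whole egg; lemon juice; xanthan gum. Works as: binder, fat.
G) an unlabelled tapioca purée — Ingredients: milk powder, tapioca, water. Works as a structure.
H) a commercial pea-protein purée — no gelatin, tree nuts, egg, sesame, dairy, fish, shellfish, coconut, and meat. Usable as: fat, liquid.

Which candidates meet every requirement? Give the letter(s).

B, D, E, H

A: not usable as a fat; has anchovy, so not vegetarian (and 2 more) — reject
B: works as a fat, no egg, no sesame — OK
C: has pecan, so not tree-nut-free — reject
D: no dairy, vegetarian — OK
E: no egg, no sesame — OK
F: has whole egg, so not egg-free — no
G: not usable as a fat; has milk powder, so not dairy-free — reject
H: works as a fat, tree-nut-free, no sesame — keep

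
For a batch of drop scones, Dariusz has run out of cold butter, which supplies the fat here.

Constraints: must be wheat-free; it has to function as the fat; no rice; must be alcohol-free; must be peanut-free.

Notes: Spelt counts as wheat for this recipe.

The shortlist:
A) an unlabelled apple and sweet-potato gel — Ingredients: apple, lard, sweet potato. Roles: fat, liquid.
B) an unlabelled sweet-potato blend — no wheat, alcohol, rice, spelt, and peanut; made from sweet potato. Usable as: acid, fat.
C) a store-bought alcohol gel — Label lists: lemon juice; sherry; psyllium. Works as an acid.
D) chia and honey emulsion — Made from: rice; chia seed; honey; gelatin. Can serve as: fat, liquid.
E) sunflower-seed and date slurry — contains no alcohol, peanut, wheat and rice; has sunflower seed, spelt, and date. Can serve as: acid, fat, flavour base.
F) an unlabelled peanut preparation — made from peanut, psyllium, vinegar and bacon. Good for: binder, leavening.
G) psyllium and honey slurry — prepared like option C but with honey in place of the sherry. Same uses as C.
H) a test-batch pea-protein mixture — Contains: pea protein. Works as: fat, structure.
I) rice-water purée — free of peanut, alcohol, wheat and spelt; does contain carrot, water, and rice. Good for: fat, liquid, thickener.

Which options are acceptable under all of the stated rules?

A: only lard, sweet potato, and apple; none excluded — valid
B: wheat-free, no rice — keep
C: not usable as a fat; has sherry, so not alcohol-free — out
D: has rice, so not rice-free — no
E: has spelt, so not wheat-free — no
F: not usable as a fat; has peanut, so not peanut-free — no
G: not usable as a fat — out
H: nothing on the exclusion list — OK
I: has rice, so not rice-free — no

A, B, H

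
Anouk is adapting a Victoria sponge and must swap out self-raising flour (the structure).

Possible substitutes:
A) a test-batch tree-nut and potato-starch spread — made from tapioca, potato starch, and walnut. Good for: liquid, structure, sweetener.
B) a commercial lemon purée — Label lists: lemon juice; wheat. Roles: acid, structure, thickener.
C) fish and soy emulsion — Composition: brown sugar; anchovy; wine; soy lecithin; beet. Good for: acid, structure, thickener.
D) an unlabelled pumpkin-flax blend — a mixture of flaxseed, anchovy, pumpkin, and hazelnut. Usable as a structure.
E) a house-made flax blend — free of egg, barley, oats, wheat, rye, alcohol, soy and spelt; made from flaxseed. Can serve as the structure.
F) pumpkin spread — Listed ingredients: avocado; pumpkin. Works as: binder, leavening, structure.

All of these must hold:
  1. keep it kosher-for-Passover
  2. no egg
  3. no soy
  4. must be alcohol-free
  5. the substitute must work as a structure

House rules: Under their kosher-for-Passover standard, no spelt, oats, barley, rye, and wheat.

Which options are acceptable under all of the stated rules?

A: only walnut, tapioca and potato starch; none excluded — OK
B: has wheat, so not kosher-for-Passover — reject
C: has wine, so not alcohol-free; has soy lecithin, so not soy-free — out
D: all constraints satisfied — OK
E: kosher-for-Passover, no egg — keep
F: only avocado and pumpkin; none excluded — valid

A, D, E, F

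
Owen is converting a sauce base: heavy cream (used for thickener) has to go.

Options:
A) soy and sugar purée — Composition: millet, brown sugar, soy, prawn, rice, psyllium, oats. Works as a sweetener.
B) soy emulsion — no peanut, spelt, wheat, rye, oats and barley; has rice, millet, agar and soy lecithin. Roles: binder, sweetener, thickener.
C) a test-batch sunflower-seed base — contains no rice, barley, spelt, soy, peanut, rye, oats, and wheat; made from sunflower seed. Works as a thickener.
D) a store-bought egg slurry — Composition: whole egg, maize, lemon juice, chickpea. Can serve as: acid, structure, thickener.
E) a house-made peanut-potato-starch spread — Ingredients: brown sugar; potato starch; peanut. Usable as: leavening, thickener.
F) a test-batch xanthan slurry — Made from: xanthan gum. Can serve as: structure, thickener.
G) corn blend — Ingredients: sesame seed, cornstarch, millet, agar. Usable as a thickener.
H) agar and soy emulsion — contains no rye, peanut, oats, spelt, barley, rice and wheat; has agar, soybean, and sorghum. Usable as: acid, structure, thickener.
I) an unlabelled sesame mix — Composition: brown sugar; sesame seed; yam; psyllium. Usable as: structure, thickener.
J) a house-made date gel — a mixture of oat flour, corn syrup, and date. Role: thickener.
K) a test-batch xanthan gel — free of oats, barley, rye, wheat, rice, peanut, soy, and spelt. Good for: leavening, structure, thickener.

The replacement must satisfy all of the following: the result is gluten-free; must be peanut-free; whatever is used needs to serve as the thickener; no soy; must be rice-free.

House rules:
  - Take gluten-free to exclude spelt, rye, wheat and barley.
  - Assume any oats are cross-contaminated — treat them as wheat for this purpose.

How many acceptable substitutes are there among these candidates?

6

A: not usable as a thickener; has oats, so not gluten-free (and 2 more) — reject
B: has rice, so not rice-free; has soy lecithin, so not soy-free — reject
C: all constraints satisfied — valid
D: works as a thickener, no rice, gluten-free — OK
E: has peanut, so not peanut-free — no
F: all constraints satisfied — valid
G: works as a thickener, no soy, gluten-free — keep
H: has soybean, so not soy-free — reject
I: sesame seed and brown sugar etc. — none of it excluded — valid
J: has oat flour, so not gluten-free — reject
K: works as a thickener, no peanut, no rice — OK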